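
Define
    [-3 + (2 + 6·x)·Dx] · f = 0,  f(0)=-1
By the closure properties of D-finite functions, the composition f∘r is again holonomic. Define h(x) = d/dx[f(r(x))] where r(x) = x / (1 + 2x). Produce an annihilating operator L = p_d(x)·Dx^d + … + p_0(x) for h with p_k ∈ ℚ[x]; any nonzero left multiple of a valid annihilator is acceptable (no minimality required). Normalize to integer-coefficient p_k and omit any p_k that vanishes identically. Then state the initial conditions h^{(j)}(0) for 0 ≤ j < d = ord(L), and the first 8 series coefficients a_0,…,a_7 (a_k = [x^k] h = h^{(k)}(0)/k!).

f: a_k = -1, -3/2, 9/8, -27/16, 405/128, -1701/256, 15309/1024, -72171/2048, …
f∘r: x↦r, Dx↦Dx/r' in L_f ⇒ L₀.
h=h₀': d/dx-closure on L₀ ⇒ L.
L = (-11 - 40·x) + (-2 - 14·x - 20·x^2)·Dx  (order 1).
h: a_k = -3/2, 33/4, -585/16, 4965/32, -169545/256, 1477503/512, -26328981/2048, 239121645/4096, …
ICs: h(0) = -3/2.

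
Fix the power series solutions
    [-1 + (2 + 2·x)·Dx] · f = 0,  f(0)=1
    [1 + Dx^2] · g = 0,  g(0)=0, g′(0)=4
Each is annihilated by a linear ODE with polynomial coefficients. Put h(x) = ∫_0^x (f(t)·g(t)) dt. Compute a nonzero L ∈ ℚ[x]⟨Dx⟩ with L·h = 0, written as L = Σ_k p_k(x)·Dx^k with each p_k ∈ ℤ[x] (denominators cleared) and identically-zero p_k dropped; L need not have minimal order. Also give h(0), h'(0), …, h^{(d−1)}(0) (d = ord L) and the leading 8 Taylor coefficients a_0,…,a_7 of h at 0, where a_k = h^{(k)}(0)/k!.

f: a_k = 1, 1/2, -1/8, 1/16, -5/128, 7/256, -21/1024, 33/2048, …
g: a_k = 0, 4, 0, -2/3, 0, 1/30, 0, -1/1260, …
Product ⇒ symmetric product L₀, ord ≤ 2.
∫: right-multiply L₀ by Dx.
L = (7 + 8·x + 4·x^2)·Dx + (-4 - 4·x)·Dx^2 + (4 + 8·x + 4·x^2)·Dx^3  (order 3).
h: a_k = 0, 0, 2, 2/3, -7/24, -1/60, -19/2880, 27/2240, …
ICs: h(0) = 0, h′(0) = 0, h′′(0) = 4.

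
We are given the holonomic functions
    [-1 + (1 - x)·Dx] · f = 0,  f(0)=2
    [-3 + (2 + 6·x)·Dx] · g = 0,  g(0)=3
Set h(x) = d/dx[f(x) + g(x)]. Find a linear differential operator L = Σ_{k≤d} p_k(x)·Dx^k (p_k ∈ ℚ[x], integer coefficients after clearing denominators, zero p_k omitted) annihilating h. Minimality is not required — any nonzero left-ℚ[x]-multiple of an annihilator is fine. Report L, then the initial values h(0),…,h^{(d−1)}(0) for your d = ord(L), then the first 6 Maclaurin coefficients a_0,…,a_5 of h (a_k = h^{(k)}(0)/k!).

f: a_k = 2, 2, 2, 2, 2, 2, …
g: a_k = 3, 9/2, -27/8, 81/16, -1215/128, 5103/256, …
f+g: L₀ = lclm(L_f,L_g), ord ≤ 1+1.
Differentiate: ansatz ord ≤ ord L₀ ⇒ L.
L = (-90 - 54·x) + (3 - 198·x - 189·x^2)·Dx + (14 + 46·x - 6·x^2 - 54·x^3)·Dx^2  (order 2).
h: a_k = 13/2, -11/4, 339/16, -959/32, 28075/256, -131637/512, …
ICs: h(0) = 13/2, h′(0) = -11/4.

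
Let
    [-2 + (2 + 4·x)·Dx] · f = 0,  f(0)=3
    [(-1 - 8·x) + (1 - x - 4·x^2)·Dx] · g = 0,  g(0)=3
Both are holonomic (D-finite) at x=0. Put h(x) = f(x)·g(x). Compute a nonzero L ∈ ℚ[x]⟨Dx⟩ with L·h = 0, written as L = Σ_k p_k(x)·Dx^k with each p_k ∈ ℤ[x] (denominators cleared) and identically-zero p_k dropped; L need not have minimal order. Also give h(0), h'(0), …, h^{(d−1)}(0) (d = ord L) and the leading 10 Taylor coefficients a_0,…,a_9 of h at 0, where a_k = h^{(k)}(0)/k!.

f: a_k = 3, 3, -3/2, 3/2, -15/8, 21/8, -63/16, 99/16, -1287/128, 2145/128, …
g: a_k = 3, 3, 15, 27, 87, 195, 543, 1323, 3495, 8787, …
Sym-product of L_f,L_g gives L₀ (≤ ord 1).
L = (2 + 9·x + 12·x^2) + (-1 - x + 6·x^2 + 8·x^3)·Dx  (order 1).
h: a_k = 9, 18, 99/2, 126, 2547/8, 3321/4, 33471/16, 10863/2, 1762443/128, 2274903/64, …
ICs: h(0) = 9.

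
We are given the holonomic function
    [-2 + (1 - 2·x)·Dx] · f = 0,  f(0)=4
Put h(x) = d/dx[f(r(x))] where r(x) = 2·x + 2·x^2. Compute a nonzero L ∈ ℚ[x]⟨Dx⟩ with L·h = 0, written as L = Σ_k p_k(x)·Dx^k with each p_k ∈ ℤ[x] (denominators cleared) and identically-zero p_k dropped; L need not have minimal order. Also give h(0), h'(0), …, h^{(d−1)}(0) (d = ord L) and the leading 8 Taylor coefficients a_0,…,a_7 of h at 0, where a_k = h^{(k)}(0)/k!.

f: a_k = 4, 8, 16, 32, 64, 128, 256, 512, …
f∘r: x↦r, Dx↦Dx/r' in L_f ⇒ L₀.
Differentiate: ansatz ord ≤ ord L₀ ⇒ L.
L = (10 + 24·x + 24·x^2) + (-1 + 2·x + 12·x^2 + 8·x^3)·Dx  (order 1).
h: a_k = 16, 160, 1152, 7424, 44800, 259584, 1462272, 8069120, …
ICs: h(0) = 16.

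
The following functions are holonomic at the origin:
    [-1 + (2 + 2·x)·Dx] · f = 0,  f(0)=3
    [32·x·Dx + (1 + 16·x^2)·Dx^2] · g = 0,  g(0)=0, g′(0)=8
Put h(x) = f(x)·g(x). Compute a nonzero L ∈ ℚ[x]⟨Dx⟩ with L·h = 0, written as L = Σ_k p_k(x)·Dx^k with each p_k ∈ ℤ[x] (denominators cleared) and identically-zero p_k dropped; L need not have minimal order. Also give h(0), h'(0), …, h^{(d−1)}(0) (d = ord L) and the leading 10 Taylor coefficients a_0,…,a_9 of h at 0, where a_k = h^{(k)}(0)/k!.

f: a_k = 3, 3/2, -3/8, 3/16, -15/128, 21/256, -63/1024, 99/2048, -1287/32768, 2145/65536, …
g: a_k = 0, 8, 0, -128/3, 0, 2048/5, 0, -32768/7, 0, 524288/9, …
Product ⇒ symmetric product L₀, ord ≤ 2.
L = (3 - 64·x - 16·x^2) + (-4 + 124·x + 192·x^2 + 64·x^3)·Dx + (4 + 8·x + 68·x^2 + 128·x^3 + 64·x^4)·Dx^2  (order 2).
h: a_k = 0, 24, 12, -131, -125/2, 99509/80, 97129/160, -63582493/4480, -62254327/8960, 15179450477/86016, …
ICs: h(0) = 0, h′(0) = 24.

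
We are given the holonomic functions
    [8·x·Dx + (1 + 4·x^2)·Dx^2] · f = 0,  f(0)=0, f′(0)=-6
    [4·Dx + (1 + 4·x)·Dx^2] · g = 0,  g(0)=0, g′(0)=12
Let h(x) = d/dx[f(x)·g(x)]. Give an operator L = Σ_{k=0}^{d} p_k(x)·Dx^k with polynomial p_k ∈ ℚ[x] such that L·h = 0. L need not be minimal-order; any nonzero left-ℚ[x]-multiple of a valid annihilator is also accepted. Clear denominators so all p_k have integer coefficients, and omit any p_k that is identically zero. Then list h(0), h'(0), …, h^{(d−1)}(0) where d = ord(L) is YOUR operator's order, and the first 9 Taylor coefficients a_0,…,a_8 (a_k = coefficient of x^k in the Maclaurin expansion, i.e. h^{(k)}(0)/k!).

f: a_k = 0, -6, 0, 8, 0, -96/5, 0, 384/7, 0, …
g: a_k = 0, 12, -24, 64, -192, 3072/5, -2048, 49152/7, -24576, …
f·g: L₀ = L_f ⊗_s L_g, ord ≤ 2·2.
h=h₀': d/dx-closure on L₀ ⇒ L.
L = (96 + 640·x + 1408·x^2 + 7680·x^3 + 15360·x^4 + 26624·x^5 + 8192·x^7) + (24 + 320·x + 2656·x^2 + 9728·x^3 + 28160·x^4 + 47616·x^5 + 71680·x^6 + 6144·x^7 + 28672·x^8)·Dx + (12 + 104·x + 672·x^2 + 2976·x^3 + 8256·x^4 + 18048·x^5 + 24576·x^6 + 35328·x^7 + 6144·x^8 + 16384·x^9)·Dx^2 + (1 + 12·x + 68·x^2 + 256·x^3 + 696·x^4 + 1536·x^5 + 2688·x^6 + 3072·x^7 + 4224·x^8 + 1024·x^9 + 2048·x^10)·Dx^3  (order 3).
h: a_k = 0, -144, 432, -1152, 4800, -102144/5, 392448/5, -1511424/5, 42034176/35, …
ICs: h(0) = 0, h′(0) = -144, h′′(0) = 864.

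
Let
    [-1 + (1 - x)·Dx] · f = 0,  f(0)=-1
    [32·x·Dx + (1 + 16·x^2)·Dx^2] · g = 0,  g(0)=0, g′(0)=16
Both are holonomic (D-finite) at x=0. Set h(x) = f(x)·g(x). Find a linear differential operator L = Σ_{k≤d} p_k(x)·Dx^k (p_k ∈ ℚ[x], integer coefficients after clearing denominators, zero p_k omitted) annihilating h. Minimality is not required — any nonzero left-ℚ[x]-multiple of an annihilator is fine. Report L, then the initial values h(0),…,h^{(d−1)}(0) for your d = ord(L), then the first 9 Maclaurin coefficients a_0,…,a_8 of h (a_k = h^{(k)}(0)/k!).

L = 32·x + (2 - 32·x + 64·x^2)·Dx + (-1 + x - 16·x^2 + 16·x^3)·Dx^2  (order 2).
h: a_k = 0, -16, -16, 208/3, 208/3, -11248/15, -11248/15, 904304/105, 904304/105, …
ICs: h(0) = 0, h′(0) = -16.

f: a_k = -1, -1, -1, -1, -1, -1, -1, -1, -1, …
g: a_k = 0, 16, 0, -256/3, 0, 4096/5, 0, -65536/7, 0, …
h₀=f·g: eliminate ⇒ L₀, order ≤ 1·2.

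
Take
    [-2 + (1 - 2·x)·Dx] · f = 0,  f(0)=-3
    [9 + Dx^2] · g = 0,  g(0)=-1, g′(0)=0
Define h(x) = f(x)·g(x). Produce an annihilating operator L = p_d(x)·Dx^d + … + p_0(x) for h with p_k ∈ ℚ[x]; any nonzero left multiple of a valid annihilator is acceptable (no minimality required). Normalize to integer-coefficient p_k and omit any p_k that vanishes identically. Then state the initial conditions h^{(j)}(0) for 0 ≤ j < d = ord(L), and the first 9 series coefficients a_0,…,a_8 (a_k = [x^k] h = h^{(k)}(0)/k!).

f: a_k = -3, -6, -12, -24, -48, -96, -192, -384, -768, …
g: a_k = -1, 0, 9/2, 0, -27/8, 0, 81/80, 0, -729/4480, …
L₀ := L_f ⊗_s L_g (sym. prod.), ord ≤ 2.
L = (-9 + 18·x) + 4·Dx + (-1 + 2·x)·Dx^2  (order 2).
h: a_k = 3, 6, -3/2, -3, 33/8, 33/4, 1077/80, 1077/40, 48687/896, …
ICs: h(0) = 3, h′(0) = 6.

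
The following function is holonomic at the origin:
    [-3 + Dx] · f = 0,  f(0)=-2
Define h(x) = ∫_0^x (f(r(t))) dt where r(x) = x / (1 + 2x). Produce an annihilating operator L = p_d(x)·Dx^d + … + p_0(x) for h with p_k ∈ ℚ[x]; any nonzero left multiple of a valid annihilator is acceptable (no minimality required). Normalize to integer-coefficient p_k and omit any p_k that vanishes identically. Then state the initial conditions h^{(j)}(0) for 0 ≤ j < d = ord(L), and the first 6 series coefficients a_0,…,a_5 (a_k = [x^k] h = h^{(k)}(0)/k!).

L = -3·Dx + (1 + 4·x + 4·x^2)·Dx^2  (order 2).
h: a_k = 0, -2, -3, 1, 3/4, -51/20, …
ICs: h(0) = 0, h′(0) = -2.

f: a_k = -2, -6, -9, -9, -27/4, -81/20, …
f∘r: x↦r, Dx↦Dx/r' in L_f ⇒ L₀.
h=∫h₀ ⇒ L = L₀·Dx.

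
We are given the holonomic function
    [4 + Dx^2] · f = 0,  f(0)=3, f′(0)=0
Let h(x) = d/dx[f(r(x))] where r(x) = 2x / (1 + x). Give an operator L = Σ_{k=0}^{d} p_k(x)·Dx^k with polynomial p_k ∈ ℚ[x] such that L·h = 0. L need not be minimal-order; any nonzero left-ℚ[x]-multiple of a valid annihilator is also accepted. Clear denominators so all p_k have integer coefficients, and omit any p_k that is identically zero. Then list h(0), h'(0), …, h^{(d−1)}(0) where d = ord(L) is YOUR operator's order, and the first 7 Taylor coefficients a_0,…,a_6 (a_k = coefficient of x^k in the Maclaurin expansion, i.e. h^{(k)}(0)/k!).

f: a_k = 3, 0, -6, 0, 2, 0, -4/15, …
L₀ from L_f via x↦r, Dx↦r'^{-1}Dx.
h=h₀': d/dx-closure on L₀ ⇒ L.
L = (22 + 12·x + 6·x^2) + (6 + 18·x + 18·x^2 + 6·x^3)·Dx + (1 + 4·x + 6·x^2 + 4·x^3 + x^4)·Dx^2  (order 2).
h: a_k = 0, -48, 144, -160, -160, 5488/5, -13776/5, …
ICs: h(0) = 0, h′(0) = -48.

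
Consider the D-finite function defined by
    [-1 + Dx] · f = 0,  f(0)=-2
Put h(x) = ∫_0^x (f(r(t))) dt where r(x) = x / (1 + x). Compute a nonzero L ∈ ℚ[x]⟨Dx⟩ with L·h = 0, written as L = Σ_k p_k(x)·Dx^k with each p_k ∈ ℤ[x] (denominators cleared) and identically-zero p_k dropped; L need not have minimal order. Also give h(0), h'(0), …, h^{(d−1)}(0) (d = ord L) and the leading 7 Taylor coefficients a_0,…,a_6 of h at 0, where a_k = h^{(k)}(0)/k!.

f: a_k = -2, -2, -1, -1/3, -1/12, -1/60, -1/360, …
Change of var in L_f (x↦r) gives L₀.
h=∫₀ˣh₀: take L = L₀·Dx.
L = -Dx + (1 + 2·x + x^2)·Dx^2  (order 2).
h: a_k = 0, -2, -1, 1/3, -1/12, -1/60, 19/360, …
ICs: h(0) = 0, h′(0) = -2.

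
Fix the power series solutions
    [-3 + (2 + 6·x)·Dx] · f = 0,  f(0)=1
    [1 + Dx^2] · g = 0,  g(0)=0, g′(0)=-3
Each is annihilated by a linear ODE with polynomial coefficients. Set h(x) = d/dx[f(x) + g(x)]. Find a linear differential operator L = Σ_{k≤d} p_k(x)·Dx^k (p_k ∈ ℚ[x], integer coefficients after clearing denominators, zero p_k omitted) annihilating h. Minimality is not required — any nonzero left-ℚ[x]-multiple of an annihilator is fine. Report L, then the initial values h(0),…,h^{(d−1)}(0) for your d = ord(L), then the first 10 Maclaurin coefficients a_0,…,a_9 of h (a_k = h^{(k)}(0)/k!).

f: a_k = 1, 3/2, -9/8, 27/16, -405/128, 1701/256, -15309/1024, 72171/2048, -2814669/32768, 14073345/65536, …
g: a_k = 0, -3, 0, 1/2, 0, -1/40, 0, 1/1680, 0, -1/120960, …
f+g: L₀ = lclm(L_f,L_g), ord ≤ 1+2.
Differentiate: ansatz ord ≤ ord L₀ ⇒ L.
L = (-417 - 72·x - 108·x^2) + (-62 - 234·x - 216·x^2 - 216·x^3)·Dx + (-417 - 72·x - 108·x^2)·Dx^2 + (-62 - 234·x - 216·x^2 - 216·x^3)·Dx^3  (order 3).
h: a_k = -3/2, -9/4, 105/16, -405/32, 8473/256, -45927/512, 7578083/30720, -2814669/4096, 13299310513/6881280, -717740595/131072, …
ICs: h(0) = -3/2, h′(0) = -9/4, h′′(0) = 105/8.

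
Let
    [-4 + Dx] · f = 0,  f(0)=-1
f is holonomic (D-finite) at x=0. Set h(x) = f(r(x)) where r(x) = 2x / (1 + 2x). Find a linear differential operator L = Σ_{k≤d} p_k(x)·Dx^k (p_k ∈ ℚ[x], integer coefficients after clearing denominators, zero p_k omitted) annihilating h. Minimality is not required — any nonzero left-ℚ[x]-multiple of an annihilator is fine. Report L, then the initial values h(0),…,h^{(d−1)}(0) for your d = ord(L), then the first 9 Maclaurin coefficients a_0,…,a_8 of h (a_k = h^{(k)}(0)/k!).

L = -8 + (1 + 4·x + 4·x^2)·Dx  (order 1).
h: a_k = -1, -8, -16, 32/3, 64/3, -896/15, 2816/45, 8704/315, -80896/315, …
ICs: h(0) = -1.

f: a_k = -1, -4, -8, -32/3, -32/3, -128/15, -256/45, -1024/315, -512/315, …
L₀ from L_f via x↦r, Dx↦r'^{-1}Dx.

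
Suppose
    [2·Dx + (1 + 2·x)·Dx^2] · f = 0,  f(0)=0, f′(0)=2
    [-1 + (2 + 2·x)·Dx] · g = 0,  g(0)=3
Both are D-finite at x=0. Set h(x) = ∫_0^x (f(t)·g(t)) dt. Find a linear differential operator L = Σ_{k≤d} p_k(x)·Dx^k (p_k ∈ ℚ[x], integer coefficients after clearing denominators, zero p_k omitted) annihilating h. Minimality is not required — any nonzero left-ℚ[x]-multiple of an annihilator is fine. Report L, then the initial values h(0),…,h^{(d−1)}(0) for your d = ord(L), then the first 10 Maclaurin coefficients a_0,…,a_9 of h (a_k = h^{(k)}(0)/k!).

L = (-1 + 2·x)·Dx + (4 + 4·x)·Dx^2 + (4 + 16·x + 20·x^2 + 8·x^3)·Dx^3  (order 3).
h: a_k = 0, 0, 3, -1, 17/16, -11/8, 3709/1920, -12801/4480, 629127/143360, -746239/107520, …
ICs: h(0) = 0, h′(0) = 0, h′′(0) = 6.

f: a_k = 0, 2, -2, 8/3, -4, 32/5, -32/3, 128/7, -32, 512/9, …
g: a_k = 3, 3/2, -3/8, 3/16, -15/128, 21/256, -63/1024, 99/2048, -1287/32768, 2145/65536, …
Product ⇒ symmetric product L₀, ord ≤ 2.
Integrate: L := L₀·Dx.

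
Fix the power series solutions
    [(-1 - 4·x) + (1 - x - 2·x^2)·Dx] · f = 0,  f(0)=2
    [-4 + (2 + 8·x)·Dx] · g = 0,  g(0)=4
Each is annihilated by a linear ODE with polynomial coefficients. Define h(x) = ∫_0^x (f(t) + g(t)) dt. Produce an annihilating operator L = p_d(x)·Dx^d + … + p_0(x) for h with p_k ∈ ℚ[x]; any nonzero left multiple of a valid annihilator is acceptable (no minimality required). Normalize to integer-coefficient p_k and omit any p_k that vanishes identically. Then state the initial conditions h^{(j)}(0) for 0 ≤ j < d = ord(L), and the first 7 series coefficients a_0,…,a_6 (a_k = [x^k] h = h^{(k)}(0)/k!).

f: a_k = 2, 2, 6, 10, 22, 42, 86, …
g: a_k = 4, 8, -8, 16, -40, 112, -336, …
Sum ⇒ L₀ = lclm(L_f,L_g) in ℚ(x)⟨Dx⟩.
Integrate: L := L₀·Dx.
L = (-16 - 84·x - 120·x^2 - 160·x^3)·Dx + (10 + 52·x + 204·x^2 + 400·x^3 + 400·x^4)·Dx^2 + (1 - 7·x - 56·x^2 - 8·x^3 + 200·x^4 + 160·x^5)·Dx^3  (order 3).
h: a_k = 0, 6, 5, -2/3, 13/2, -18/5, 77/3, …
ICs: h(0) = 0, h′(0) = 6, h′′(0) = 10.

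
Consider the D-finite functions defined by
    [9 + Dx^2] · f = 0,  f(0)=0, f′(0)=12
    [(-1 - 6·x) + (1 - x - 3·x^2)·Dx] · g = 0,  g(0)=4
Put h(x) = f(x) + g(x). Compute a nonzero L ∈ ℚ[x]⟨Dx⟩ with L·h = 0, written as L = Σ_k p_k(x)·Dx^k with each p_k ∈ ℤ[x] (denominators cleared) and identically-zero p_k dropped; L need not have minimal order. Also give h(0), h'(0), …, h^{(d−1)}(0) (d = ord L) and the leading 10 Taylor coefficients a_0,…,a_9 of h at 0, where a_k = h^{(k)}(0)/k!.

f: a_k = 0, 12, 0, -18, 0, 81/10, 0, -243/140, 0, 243/1120, …
g: a_k = 4, 4, 16, 28, 76, 160, 388, 868, 2032, 4636, …
f+g: L₀ = lclm(L_f,L_g), ord ≤ 2+1.
L = (-459 - 2916·x - 1539·x^2 - 3888·x^3 - 3645·x^4 - 4374·x^5) + (153 - 153·x - 378·x^2 + 405·x^3 - 2187·x^5 - 2187·x^6)·Dx + (-51 - 324·x - 171·x^2 - 432·x^3 - 405·x^4 - 486·x^5)·Dx^2 + (17 - 17·x - 42·x^2 + 45·x^3 - 243·x^5 - 243·x^6)·Dx^3  (order 3).
h: a_k = 4, 16, 16, 10, 76, 1681/10, 388, 121277/140, 2032, 5192563/1120, …
ICs: h(0) = 4, h′(0) = 16, h′′(0) = 32.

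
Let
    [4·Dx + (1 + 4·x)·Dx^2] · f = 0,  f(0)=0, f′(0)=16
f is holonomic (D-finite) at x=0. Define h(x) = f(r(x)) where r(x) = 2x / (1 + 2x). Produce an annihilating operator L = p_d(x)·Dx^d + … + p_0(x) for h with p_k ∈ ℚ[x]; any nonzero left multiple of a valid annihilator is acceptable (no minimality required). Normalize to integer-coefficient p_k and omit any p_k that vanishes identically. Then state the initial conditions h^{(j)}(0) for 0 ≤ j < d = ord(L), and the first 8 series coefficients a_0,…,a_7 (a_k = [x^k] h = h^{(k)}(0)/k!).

f: a_k = 0, 16, -32, 256/3, -256, 4096/5, -8192/3, 65536/7, …
L₀ from L_f via x↦r, Dx↦r'^{-1}Dx.
L = (12 + 40·x)·Dx + (1 + 12·x + 20·x^2)·Dx^2  (order 2).
h: a_k = 0, 32, -192, 3968/3, -9984, 399872/5, -666624, 39999488/7, …
ICs: h(0) = 0, h′(0) = 32.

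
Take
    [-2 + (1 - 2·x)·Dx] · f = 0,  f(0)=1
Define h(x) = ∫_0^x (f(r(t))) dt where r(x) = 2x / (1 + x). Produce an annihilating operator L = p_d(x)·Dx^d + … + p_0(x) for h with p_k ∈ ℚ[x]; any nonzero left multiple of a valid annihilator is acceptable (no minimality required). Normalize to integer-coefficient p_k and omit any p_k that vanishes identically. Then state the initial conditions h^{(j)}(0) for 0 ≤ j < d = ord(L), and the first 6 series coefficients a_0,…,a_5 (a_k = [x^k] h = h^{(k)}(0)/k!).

L = 4·Dx + (-1 + 2·x + 3·x^2)·Dx^2  (order 2).
h: a_k = 0, 1, 2, 4, 9, 108/5, …
ICs: h(0) = 0, h′(0) = 1.

f: a_k = 1, 2, 4, 8, 16, 32, …
h₀=f(r): pull back L_f along r ⇒ L₀.
h=∫h₀ ⇒ L = L₀·Dx.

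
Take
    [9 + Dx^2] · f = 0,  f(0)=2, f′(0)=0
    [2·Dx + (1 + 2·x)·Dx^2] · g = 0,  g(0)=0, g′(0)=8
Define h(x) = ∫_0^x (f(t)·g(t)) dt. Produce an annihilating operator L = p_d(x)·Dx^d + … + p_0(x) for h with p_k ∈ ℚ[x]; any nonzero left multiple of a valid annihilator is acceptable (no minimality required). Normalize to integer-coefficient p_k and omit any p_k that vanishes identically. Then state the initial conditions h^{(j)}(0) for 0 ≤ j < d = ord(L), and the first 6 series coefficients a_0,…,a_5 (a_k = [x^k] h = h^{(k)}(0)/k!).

f: a_k = 2, 0, -9, 0, 27/4, 0, …
g: a_k = 0, 8, -8, 32/3, -16, 128/5, …
h₀=f·g: eliminate ⇒ L₀, order ≤ 2·2.
h=∫₀ˣh₀: take L = L₀·Dx.
L = (63 + 1053·x + 3969·x^2 + 5832·x^3 + 2916·x^4)·Dx + (63 + 450·x + 972·x^2 + 648·x^3)·Dx^2 + (25 + 270·x + 918·x^2 + 1296·x^3 + 648·x^4)·Dx^3 + (7 + 50·x + 108·x^2 + 72·x^3)·Dx^4 + (2 + 17·x + 53·x^2 + 72·x^3 + 36·x^4)·Dx^5  (order 5).
h: a_k = 0, 0, 8, -16/3, -38/3, 8, …
ICs: h(0) = 0, h′(0) = 0, h′′(0) = 16, h′′′(0) = -32, h′′′′(0) = -304.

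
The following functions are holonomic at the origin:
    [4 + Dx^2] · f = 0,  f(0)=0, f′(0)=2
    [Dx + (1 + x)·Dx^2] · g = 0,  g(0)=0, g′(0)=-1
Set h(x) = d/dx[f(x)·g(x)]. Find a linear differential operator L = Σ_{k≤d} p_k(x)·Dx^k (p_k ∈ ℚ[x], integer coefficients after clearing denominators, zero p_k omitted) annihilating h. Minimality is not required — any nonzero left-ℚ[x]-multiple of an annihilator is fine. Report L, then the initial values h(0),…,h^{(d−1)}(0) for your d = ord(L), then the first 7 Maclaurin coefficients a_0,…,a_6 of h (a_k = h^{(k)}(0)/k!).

L = (-56 + 896·x + 4416·x^2 + 8064·x^3 + 7136·x^4 + 3072·x^5 + 512·x^6) + (72 + 776·x + 2080·x^2 + 2400·x^3 + 1280·x^4 + 256·x^5)·Dx + (70 + 824·x + 2780·x^2 + 4416·x^3 + 3664·x^4 + 1536·x^5 + 256·x^6)·Dx^2 + (18 + 194·x + 520·x^2 + 600·x^3 + 320·x^4 + 64·x^5)·Dx^3 + (21 + 150·x + 419·x^2 + 600·x^3 + 470·x^4 + 192·x^5 + 32·x^6)·Dx^4  (order 4).
h: a_k = 0, -4, 3, 8/3, -5/6, -4/3, 14/15, …
ICs: h(0) = 0, h′(0) = -4, h′′(0) = 6, h′′′(0) = 16.

f: a_k = 0, 2, 0, -4/3, 0, 4/15, 0, …
g: a_k = 0, -1, 1/2, -1/3, 1/4, -1/5, 1/6, …
h₀=f·g: eliminate ⇒ L₀, order ≤ 2·2.
Derive L from L₀ (diff closure).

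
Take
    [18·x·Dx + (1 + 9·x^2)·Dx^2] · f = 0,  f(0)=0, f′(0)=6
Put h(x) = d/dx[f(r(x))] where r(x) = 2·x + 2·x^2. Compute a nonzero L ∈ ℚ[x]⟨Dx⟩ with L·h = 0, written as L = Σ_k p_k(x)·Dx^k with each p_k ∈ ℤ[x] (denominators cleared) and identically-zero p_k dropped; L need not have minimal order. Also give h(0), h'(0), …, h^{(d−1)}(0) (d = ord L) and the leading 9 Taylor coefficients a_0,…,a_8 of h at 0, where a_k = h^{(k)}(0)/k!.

L = (-2 + 72·x + 288·x^2 + 432·x^3 + 216·x^4) + (1 + 2·x + 36·x^2 + 144·x^3 + 180·x^4 + 72·x^5)·Dx  (order 1).
h: a_k = 12, 24, -432, -1728, 13392, 92448, -342144, -4230144, 5178816, …
ICs: h(0) = 12.

f: a_k = 0, 6, 0, -18, 0, 486/5, 0, -4374/7, 0, …
Change of var in L_f (x↦r) gives L₀.
Derive L from L₀ (diff closure).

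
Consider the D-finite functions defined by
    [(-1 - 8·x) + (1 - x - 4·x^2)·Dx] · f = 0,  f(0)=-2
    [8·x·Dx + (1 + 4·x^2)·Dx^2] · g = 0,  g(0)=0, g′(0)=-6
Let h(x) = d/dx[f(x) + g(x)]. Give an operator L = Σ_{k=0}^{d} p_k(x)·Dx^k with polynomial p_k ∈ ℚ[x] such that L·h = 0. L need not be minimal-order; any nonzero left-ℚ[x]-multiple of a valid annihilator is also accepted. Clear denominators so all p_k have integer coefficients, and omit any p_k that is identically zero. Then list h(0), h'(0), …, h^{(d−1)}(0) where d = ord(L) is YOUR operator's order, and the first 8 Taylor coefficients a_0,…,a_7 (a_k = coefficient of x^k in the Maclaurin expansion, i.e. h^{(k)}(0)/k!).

L = (-40 + 160·x + 2272·x^2 + 4608·x^3 + 16896·x^4 + 6144·x^6) + (31 + 264·x + 364·x^2 + 2208·x^3 + 4160·x^4 + 12800·x^5 + 768·x^6 + 6144·x^7)·Dx + (-5 - 11·x - 80·x^2 + 116·x^3 + 80·x^4 + 704·x^5 + 1536·x^6 + 256·x^7 + 1024·x^8)·Dx^2  (order 2).
h: a_k = -8, -20, -30, -232, -746, -2172, -5790, -18640, …
ICs: h(0) = -8, h′(0) = -20.

f: a_k = -2, -2, -10, -18, -58, -130, -362, -882, …
g: a_k = 0, -6, 0, 8, 0, -96/5, 0, 384/7, …
Sum ⇒ L₀ = lclm(L_f,L_g) in ℚ(x)⟨Dx⟩.
Derive L from L₀ (diff closure).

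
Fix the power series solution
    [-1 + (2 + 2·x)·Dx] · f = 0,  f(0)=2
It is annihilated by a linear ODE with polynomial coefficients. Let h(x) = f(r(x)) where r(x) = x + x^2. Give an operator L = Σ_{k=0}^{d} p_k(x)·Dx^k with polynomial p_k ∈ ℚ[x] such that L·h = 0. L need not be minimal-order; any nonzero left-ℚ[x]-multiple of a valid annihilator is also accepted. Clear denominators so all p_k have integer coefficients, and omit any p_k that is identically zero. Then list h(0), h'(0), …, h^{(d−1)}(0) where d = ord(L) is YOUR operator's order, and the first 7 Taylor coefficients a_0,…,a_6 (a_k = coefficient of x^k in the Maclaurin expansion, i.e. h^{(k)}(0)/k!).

f: a_k = 2, 1, -1/4, 1/8, -5/64, 7/128, -21/512, …
f∘r: x↦r, Dx↦Dx/r' in L_f ⇒ L₀.
L = (-1 - 2·x) + (2 + 2·x + 2·x^2)·Dx  (order 1).
h: a_k = 2, 1, 3/4, -3/8, 3/64, 15/128, -57/512, …
ICs: h(0) = 2.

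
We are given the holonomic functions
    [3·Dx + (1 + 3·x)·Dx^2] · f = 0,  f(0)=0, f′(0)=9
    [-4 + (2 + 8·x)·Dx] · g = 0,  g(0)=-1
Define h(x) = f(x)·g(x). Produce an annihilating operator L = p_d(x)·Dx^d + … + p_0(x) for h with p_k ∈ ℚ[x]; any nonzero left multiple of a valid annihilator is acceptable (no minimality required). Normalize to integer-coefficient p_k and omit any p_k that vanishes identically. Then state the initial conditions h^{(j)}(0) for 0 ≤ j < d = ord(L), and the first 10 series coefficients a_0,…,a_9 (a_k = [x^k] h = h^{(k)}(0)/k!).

L = (6 + 12·x) + (-1 - 4·x)·Dx + (1 + 11·x + 40·x^2 + 48·x^3)·Dx^2  (order 2).
h: a_k = 0, -9, -9/2, 18, -225/4, 1737/10, -2718/5, 60561/35, -1567971/280, 515349/28, …
ICs: h(0) = 0, h′(0) = -9.

f: a_k = 0, 9, -27/2, 27, -243/4, 729/5, -729/2, 6561/7, -19683/8, 6561, …
g: a_k = -1, -2, 2, -4, 10, -28, 84, -264, 858, -2860, …
f·g: L₀ = L_f ⊗_s L_g, ord ≤ 2·1.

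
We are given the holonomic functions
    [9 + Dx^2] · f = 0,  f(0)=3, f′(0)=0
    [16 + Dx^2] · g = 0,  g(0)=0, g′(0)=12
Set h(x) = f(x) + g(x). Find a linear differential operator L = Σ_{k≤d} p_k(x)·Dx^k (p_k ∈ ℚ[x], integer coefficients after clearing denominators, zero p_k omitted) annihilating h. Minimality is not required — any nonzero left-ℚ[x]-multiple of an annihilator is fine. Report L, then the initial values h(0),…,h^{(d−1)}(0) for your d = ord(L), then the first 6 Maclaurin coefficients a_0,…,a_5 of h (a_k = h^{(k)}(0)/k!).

L = 144 + 25·Dx^2 + Dx^4  (order 4).
h: a_k = 3, 12, -27/2, -32, 81/8, 128/5, …
ICs: h(0) = 3, h′(0) = 12, h′′(0) = -27, h′′′(0) = -192.

f: a_k = 3, 0, -27/2, 0, 81/8, 0, …
g: a_k = 0, 12, 0, -32, 0, 128/5, …
Sum ⇒ L₀ = lclm(L_f,L_g) in ℚ(x)⟨Dx⟩.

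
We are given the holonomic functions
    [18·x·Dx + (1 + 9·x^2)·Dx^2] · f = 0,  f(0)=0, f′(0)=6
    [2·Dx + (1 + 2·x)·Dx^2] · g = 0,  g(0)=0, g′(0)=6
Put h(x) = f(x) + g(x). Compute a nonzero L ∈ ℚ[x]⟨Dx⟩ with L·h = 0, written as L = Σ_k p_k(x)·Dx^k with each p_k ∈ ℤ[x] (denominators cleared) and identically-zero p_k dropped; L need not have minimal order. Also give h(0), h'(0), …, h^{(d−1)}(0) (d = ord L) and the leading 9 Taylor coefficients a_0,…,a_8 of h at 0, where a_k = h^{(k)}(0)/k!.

f: a_k = 0, 6, 0, -18, 0, 486/5, 0, -4374/7, 0, …
g: a_k = 0, 6, -6, 8, -12, 96/5, -32, 384/7, -96, …
h₀=f+g: left-lcm gives L₀, ord ≤ 4.
L = (-18 - 108·x + 486·x^2 + 324·x^3)·Dx + (-13 - 36·x + 135·x^2 + 972·x^3 + 648·x^4)·Dx^2 + (-1 + 7·x + 18·x^2 + 81·x^3 + 243·x^4 + 162·x^5)·Dx^3  (order 3).
h: a_k = 0, 12, -6, -10, -12, 582/5, -32, -570, -96, …
ICs: h(0) = 0, h′(0) = 12, h′′(0) = -12.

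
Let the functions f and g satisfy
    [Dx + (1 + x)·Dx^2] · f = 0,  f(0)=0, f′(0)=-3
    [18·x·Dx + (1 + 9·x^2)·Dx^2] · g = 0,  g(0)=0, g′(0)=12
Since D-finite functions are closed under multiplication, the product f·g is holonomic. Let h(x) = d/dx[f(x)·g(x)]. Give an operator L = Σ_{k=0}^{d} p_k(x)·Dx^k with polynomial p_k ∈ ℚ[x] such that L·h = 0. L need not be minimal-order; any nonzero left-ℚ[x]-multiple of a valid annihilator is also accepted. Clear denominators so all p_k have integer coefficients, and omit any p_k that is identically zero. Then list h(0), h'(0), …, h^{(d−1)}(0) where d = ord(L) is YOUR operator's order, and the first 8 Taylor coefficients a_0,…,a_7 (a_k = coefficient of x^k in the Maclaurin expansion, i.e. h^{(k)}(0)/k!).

L = (1368 + 2700·x + 37584·x^2 + 95580·x^3 + 87480·x^4 + 37908·x^5 + 26244·x^7) + (1298 + 9180·x + 54612·x^2 + 194724·x^3 + 324000·x^4 + 271188·x^5 + 102060·x^6 + 78732·x^7 + 91854·x^8)·Dx + (76 + 2848·x + 12096·x^2 + 43992·x^3 + 117288·x^4 + 173016·x^5 + 139968·x^6 + 75816·x^7 + 78732·x^8 + 52488·x^9)·Dx^2 + (37 + 146·x + 901·x^2 + 2808·x^3 + 7362·x^4 + 15228·x^5 + 21546·x^6 + 17496·x^7 + 12393·x^8 + 13122·x^9 + 6561·x^10)·Dx^3  (order 3).
h: a_k = 0, -72, 54, 384, -225, -16632/5, 9471/5, 142848/5, …
ICs: h(0) = 0, h′(0) = -72, h′′(0) = 108.

f: a_k = 0, -3, 3/2, -1, 3/4, -3/5, 1/2, -3/7, …
g: a_k = 0, 12, 0, -36, 0, 972/5, 0, -8748/7, …
Sym-product of L_f,L_g gives L₀ (≤ ord 4).
h₀' ⇒ L via d/dx closure of L₀.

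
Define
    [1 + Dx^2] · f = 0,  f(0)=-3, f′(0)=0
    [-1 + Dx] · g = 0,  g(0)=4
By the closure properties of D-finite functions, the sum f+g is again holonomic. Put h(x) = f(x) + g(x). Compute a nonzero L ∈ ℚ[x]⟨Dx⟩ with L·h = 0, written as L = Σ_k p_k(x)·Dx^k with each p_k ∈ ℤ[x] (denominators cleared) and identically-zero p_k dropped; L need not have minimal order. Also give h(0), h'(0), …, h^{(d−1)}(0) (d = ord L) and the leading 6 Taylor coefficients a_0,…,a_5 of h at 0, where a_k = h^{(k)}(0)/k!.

L = -1 + Dx - Dx^2 + Dx^3  (order 3).
h: a_k = 1, 4, 7/2, 2/3, 1/24, 1/30, …
ICs: h(0) = 1, h′(0) = 4, h′′(0) = 7.

f: a_k = -3, 0, 3/2, 0, -1/8, 0, …
g: a_k = 4, 4, 2, 2/3, 1/6, 1/30, …
f+g: L₀ = lclm(L_f,L_g), ord ≤ 2+1.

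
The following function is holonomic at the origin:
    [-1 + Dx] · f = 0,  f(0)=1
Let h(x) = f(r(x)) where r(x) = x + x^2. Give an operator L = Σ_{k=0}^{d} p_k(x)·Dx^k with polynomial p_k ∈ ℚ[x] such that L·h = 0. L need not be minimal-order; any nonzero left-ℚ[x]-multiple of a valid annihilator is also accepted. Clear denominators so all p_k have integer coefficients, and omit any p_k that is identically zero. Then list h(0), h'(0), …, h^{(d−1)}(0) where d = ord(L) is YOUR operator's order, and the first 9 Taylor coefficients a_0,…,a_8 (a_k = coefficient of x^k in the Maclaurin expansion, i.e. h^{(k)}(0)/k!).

L = (-1 - 2·x) + Dx  (order 1).
h: a_k = 1, 1, 3/2, 7/6, 25/24, 27/40, 331/720, 1303/5040, 1979/13440, …
ICs: h(0) = 1.

f: a_k = 1, 1, 1/2, 1/6, 1/24, 1/120, 1/720, 1/5040, 1/40320, …
Substitute x→r, Dx→(1/r')Dx; clear ⇒ L₀.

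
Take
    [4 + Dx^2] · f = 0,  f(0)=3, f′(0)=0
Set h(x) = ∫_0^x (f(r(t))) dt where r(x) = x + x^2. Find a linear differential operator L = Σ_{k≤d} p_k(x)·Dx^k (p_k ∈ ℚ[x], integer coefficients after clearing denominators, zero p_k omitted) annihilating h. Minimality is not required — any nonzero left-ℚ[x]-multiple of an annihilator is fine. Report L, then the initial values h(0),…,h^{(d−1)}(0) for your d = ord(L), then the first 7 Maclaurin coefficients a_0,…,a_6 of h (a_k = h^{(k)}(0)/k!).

f: a_k = 3, 0, -6, 0, 2, 0, -4/15, …
f∘r: x↦r, Dx↦Dx/r' in L_f ⇒ L₀.
h=∫₀ˣh₀: take L = L₀·Dx.
L = (4 + 24·x + 48·x^2 + 32·x^3)·Dx - 2·Dx^2 + (1 + 2·x)·Dx^3  (order 3).
h: a_k = 0, 3, 0, -2, -3, -4/5, 4/3, …
ICs: h(0) = 0, h′(0) = 3, h′′(0) = 0.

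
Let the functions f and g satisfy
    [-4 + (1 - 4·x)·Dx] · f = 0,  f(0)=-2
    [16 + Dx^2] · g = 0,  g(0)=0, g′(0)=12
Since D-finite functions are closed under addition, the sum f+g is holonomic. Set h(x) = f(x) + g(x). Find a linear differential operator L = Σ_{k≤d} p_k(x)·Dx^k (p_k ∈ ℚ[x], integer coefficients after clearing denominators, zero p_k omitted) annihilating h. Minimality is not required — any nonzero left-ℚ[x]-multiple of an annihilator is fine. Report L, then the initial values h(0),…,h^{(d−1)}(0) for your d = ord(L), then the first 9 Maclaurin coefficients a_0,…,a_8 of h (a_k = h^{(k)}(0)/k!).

L = (448 - 512·x + 1024·x^2) + (-48 + 320·x - 768·x^2 + 1024·x^3)·Dx + (28 - 32·x + 64·x^2)·Dx^2 + (-3 + 20·x - 48·x^2 + 64·x^3)·Dx^3  (order 3).
h: a_k = -2, 4, -32, -160, -512, -10112/5, -8192, -3441664/105, -131072, …
ICs: h(0) = -2, h′(0) = 4, h′′(0) = -64.

f: a_k = -2, -8, -32, -128, -512, -2048, -8192, -32768, -131072, …
g: a_k = 0, 12, 0, -32, 0, 128/5, 0, -1024/105, 0, …
Sum ⇒ L₀ = lclm(L_f,L_g) in ℚ(x)⟨Dx⟩.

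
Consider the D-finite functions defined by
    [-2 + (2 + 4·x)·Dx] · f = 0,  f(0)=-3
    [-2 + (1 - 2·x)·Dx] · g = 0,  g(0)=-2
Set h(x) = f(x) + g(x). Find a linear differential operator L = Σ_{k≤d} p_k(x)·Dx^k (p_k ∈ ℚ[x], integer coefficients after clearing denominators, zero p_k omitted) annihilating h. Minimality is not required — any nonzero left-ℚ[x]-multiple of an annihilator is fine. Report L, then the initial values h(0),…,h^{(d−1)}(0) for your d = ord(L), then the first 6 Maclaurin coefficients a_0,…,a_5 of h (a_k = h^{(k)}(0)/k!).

f: a_k = -3, -3, 3/2, -3/2, 15/8, -21/8, …
g: a_k = -2, -4, -8, -16, -32, -64, …
Sum ⇒ L₀ = lclm(L_f,L_g) in ℚ(x)⟨Dx⟩.
L = (10 + 12·x) + (-9 - 28·x - 36·x^2)·Dx + (1 + 6·x - 4·x^2 - 24·x^3)·Dx^2  (order 2).
h: a_k = -5, -7, -13/2, -35/2, -241/8, -533/8, …
ICs: h(0) = -5, h′(0) = -7.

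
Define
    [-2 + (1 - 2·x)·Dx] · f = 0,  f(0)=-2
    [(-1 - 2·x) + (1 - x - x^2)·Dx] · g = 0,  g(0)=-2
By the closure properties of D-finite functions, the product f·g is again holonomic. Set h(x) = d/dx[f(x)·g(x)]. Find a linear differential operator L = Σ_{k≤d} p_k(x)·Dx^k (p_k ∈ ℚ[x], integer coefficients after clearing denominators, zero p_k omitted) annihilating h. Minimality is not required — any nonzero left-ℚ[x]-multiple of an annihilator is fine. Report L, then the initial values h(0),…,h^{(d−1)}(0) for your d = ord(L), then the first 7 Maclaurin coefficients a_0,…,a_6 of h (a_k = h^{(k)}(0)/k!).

f: a_k = -2, -4, -8, -16, -32, -64, -128, …
g: a_k = -2, -2, -4, -6, -10, -16, -26, …
Sym-product of L_f,L_g gives L₀ (≤ ord 1).
h₀' ⇒ L via d/dx closure of L₀.
L = (16 - 30·x - 30·x^2 + 32·x^3 + 48·x^4) + (-3 + 11·x - 3·x^2 - 22·x^3 + 10·x^4 + 12·x^5)·Dx  (order 1).
h: a_k = 12, 64, 228, 688, 1880, 4824, 11844, …
ICs: h(0) = 12.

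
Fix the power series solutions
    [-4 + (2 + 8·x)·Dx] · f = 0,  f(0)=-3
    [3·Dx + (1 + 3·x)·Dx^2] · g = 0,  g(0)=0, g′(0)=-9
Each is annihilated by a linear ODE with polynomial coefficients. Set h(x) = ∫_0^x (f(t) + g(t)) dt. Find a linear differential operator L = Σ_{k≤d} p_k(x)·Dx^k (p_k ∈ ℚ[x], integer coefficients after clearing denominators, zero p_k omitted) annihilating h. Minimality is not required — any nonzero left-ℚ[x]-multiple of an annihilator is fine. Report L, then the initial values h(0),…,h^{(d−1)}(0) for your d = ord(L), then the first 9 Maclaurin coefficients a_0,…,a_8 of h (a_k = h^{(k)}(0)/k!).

L = 36·x·Dx^2 + (6 + 72·x + 180·x^2)·Dx^3 + (1 + 13·x + 54·x^2 + 72·x^3)·Dx^4  (order 4).
h: a_k = 0, -3, -15/2, 13/2, -39/4, 363/20, -383/10, 1233/14, -12105/56, …
ICs: h(0) = 0, h′(0) = -3, h′′(0) = -15, h′′′(0) = 39.

f: a_k = -3, -6, 6, -12, 30, -84, 252, -792, 2574, …
g: a_k = 0, -9, 27/2, -27, 243/4, -729/5, 729/2, -6561/7, 19683/8, …
Sum ⇒ L₀ = lclm(L_f,L_g) in ℚ(x)⟨Dx⟩.
∫: right-multiply L₀ by Dx.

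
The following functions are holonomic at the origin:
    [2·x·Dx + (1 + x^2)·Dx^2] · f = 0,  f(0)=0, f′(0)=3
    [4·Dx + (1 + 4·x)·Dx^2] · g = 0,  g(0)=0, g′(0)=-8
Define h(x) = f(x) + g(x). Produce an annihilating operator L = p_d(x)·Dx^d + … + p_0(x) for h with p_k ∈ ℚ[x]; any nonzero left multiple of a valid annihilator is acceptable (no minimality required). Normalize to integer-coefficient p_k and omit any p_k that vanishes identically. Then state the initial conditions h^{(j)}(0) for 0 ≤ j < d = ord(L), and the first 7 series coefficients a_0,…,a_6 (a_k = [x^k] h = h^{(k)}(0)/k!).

L = (-4 - 48·x + 12·x^2 + 16·x^3)·Dx + (-17 - 8·x - 45·x^2 + 24·x^3 + 32·x^4)·Dx^2 + (-2 - 7·x + 4·x^2 + x^3 + 6·x^4 + 8·x^5)·Dx^3  (order 3).
h: a_k = 0, -5, 16, -131/3, 128, -409, 4096/3, …
ICs: h(0) = 0, h′(0) = -5, h′′(0) = 32.

f: a_k = 0, 3, 0, -1, 0, 3/5, 0, …
g: a_k = 0, -8, 16, -128/3, 128, -2048/5, 4096/3, …
Weyl lclm of L_f,L_g ⇒ L₀ (ord ≤ 4).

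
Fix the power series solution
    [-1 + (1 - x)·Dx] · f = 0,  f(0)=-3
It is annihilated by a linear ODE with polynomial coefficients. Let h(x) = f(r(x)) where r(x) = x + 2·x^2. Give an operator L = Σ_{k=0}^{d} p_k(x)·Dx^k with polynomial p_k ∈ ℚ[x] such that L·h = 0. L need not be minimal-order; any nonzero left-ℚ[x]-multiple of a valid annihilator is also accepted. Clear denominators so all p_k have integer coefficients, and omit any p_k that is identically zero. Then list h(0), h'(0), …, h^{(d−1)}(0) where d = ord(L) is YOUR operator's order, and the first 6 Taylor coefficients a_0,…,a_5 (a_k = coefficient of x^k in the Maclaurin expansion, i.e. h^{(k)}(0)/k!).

f: a_k = -3, -3, -3, -3, -3, -3, …
f∘r: x↦r, Dx↦Dx/r' in L_f ⇒ L₀.
L = (1 + 4·x) + (-1 + x + 2·x^2)·Dx  (order 1).
h: a_k = -3, -3, -9, -15, -33, -63, …
ICs: h(0) = -3.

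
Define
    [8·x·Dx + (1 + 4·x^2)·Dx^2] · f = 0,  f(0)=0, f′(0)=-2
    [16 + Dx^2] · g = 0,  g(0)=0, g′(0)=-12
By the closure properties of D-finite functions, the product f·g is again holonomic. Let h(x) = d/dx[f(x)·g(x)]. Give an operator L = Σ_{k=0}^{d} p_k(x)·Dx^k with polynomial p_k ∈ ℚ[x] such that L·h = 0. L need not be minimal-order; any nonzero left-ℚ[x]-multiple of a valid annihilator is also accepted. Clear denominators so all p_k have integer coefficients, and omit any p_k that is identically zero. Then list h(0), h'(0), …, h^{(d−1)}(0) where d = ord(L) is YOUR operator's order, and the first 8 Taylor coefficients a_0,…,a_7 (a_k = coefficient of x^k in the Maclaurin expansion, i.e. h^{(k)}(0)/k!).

f: a_k = 0, -2, 0, 8/3, 0, -32/5, 0, 128/7, …
g: a_k = 0, -12, 0, 32, 0, -128/5, 0, 1024/105, …
h₀=f·g: eliminate ⇒ L₀, order ≤ 2·2.
h=h₀': d/dx-closure on L₀ ⇒ L.
L = (4096 + 58368·x^2 + 354304·x^4 + 983040·x^6 + 1867776·x^8 + 2621440·x^10 + 2097152·x^12) + (1984·x + 30208·x^3 + 158720·x^5 + 409600·x^7 + 655360·x^9 + 524288·x^11)·Dx + (336 + 5216·x^2 + 34560·x^4 + 114176·x^6 + 249856·x^8 + 360448·x^10 + 262144·x^12)·Dx^2 + (124·x + 1888·x^3 + 9920·x^5 + 25600·x^7 + 40960·x^9 + 32768·x^11)·Dx^3 + (5 + 98·x^2 + 776·x^4 + 3296·x^6 + 8320·x^8 + 12288·x^10 + 8192·x^12)·Dx^4  (order 4).
h: a_k = 0, 48, 0, -384, 0, 1280, 0, -4096, …
ICs: h(0) = 0, h′(0) = 48, h′′(0) = 0, h′′′(0) = -2304.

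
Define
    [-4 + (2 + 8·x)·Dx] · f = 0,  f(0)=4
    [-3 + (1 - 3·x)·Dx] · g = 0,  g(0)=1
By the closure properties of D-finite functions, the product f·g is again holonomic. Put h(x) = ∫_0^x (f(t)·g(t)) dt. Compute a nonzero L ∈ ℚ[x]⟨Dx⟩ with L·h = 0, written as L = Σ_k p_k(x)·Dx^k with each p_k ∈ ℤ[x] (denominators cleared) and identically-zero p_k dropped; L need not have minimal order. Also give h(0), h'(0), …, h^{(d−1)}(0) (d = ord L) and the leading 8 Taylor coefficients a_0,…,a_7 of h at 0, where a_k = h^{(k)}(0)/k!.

f: a_k = 4, 8, -8, 16, -40, 112, -336, 1056, …
g: a_k = 1, 3, 9, 27, 81, 243, 729, 2187, …
h₀=f·g: eliminate ⇒ L₀, order ≤ 1·1.
∫: right-multiply L₀ by Dx.
L = (5 + 6·x)·Dx + (-1 - x + 12·x^2)·Dx^2  (order 2).
h: a_k = 0, 4, 10, 52/3, 43, 476/5, 770/3, 612, …
ICs: h(0) = 0, h′(0) = 4.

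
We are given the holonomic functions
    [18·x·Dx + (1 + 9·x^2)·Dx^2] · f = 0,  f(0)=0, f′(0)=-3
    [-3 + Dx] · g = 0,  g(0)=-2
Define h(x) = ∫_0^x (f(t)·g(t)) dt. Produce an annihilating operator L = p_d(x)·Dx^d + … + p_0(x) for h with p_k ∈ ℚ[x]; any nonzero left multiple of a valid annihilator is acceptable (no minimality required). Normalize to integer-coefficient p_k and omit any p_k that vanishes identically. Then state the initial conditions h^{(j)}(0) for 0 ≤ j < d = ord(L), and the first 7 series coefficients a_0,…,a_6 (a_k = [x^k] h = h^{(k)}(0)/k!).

f: a_k = 0, -3, 0, 9, 0, -243/5, 0, …
g: a_k = -2, -6, -9, -9, -27/4, -81/20, -81/40, …
Product ⇒ symmetric product L₀, ord ≤ 2.
Integrate: L := L₀·Dx.
L = (9 - 54·x + 81·x^2)·Dx + (-6 + 18·x - 54·x^2)·Dx^2 + (1 + 9·x^2)·Dx^3  (order 3).
h: a_k = 0, 0, 3, 6, 9/4, -27/5, 243/40, …
ICs: h(0) = 0, h′(0) = 0, h′′(0) = 6.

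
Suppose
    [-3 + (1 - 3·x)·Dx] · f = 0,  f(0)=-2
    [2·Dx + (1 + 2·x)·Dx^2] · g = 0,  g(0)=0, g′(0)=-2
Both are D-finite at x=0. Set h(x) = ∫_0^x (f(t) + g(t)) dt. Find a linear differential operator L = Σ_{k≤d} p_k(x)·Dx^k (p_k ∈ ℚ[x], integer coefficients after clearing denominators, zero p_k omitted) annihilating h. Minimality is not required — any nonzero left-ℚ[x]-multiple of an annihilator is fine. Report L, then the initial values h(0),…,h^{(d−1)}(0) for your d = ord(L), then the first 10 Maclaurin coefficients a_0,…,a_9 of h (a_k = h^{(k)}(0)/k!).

f: a_k = -2, -6, -18, -54, -162, -486, -1458, -4374, -13122, -39366, …
g: a_k = 0, -2, 2, -8/3, 4, -32/5, 32/3, -128/7, 32, -512/9, …
L₀ := lclm(L_f,L_g); ord L₀ ≤ 1+2.
h=∫₀ˣh₀: take L = L₀·Dx.
L = (78 + 36·x)·Dx^2 + (23 + 132·x + 72·x^2)·Dx^3 + (-4 + x + 27·x^2 + 18·x^3)·Dx^4  (order 4).
h: a_k = 0, -2, -4, -16/3, -85/6, -158/5, -1231/15, -4342/21, -15373/28, -13090/9, …
ICs: h(0) = 0, h′(0) = -2, h′′(0) = -8, h′′′(0) = -32.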